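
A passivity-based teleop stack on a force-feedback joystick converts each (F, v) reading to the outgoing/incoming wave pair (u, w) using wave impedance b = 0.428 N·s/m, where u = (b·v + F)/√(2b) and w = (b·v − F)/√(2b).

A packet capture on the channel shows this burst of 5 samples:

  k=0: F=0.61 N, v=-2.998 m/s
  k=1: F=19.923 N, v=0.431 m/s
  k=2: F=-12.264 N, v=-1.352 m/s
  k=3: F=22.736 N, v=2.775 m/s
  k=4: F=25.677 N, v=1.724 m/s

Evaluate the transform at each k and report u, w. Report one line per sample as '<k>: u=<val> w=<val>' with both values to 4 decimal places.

0: u=-0.7276 w=-2.0462
1: u=21.7330 w=-21.3343
2: u=-13.8809 w=12.6300
3: u=25.8578 w=-23.2904
4: u=28.5504 w=-26.9553

k=0: b·v=0.428×(-2.998)=-1.2831; √(2b)=0.9252; u=(-1.2831+0.61)/0.9252=-0.7276, w=(-1.2831−0.61)/0.9252=-2.0462
k=1: b·v=0.428×0.431=0.1845; √(2b)=0.9252; u=(0.1845+19.923)/0.9252=21.7330, w=(0.1845−19.923)/0.9252=-21.3343
k=2: b·v=0.428×(-1.352)=-0.5787; √(2b)=0.9252; u=(-0.5787+(-12.264))/0.9252=-13.8809, w=(-0.5787−(-12.264))/0.9252=12.6300
k=3: b·v=0.428×2.775=1.1877; √(2b)=0.9252; u=(1.1877+22.736)/0.9252=25.8578, w=(1.1877−22.736)/0.9252=-23.2904
k=4: b·v=0.428×1.724=0.7379; √(2b)=0.9252; u=(0.7379+25.677)/0.9252=28.5504, w=(0.7379−25.677)/0.9252=-26.9553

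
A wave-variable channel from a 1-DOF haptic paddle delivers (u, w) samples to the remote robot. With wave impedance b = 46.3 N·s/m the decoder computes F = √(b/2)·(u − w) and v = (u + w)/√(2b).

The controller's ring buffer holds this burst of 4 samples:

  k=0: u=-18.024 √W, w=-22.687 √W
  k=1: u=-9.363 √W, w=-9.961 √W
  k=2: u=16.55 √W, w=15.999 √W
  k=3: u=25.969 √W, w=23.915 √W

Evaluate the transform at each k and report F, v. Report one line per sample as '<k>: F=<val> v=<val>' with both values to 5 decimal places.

k=0: u−w=4.66300, u+w=-40.71100; √(b/2)=4.81144, √(2b)=9.62289; F=4.81144×4.663=22.43577, v=-40.71100/9.62289=-4.23064
k=1: u−w=0.59800, u+w=-19.32400; √(b/2)=4.81144, √(2b)=9.62289; F=4.81144×0.598=2.87724, v=-19.32400/9.62289=-2.00813
k=2: u−w=0.55100, u+w=32.54900; √(b/2)=4.81144, √(2b)=9.62289; F=4.81144×0.551=2.65111, v=32.54900/9.62289=3.38246
k=3: u−w=2.05400, u+w=49.88400; √(b/2)=4.81144, √(2b)=9.62289; F=4.81144×2.054=9.88271, v=49.88400/9.62289=5.18389

0: F=22.43577 v=-4.23064
1: F=2.87724 v=-2.00813
2: F=2.65111 v=3.38246
3: F=9.88271 v=5.18389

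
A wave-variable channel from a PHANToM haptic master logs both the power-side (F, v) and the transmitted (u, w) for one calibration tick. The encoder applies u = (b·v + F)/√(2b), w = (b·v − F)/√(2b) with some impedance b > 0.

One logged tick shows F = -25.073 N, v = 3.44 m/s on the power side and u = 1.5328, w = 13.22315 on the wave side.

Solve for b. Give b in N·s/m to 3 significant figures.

b = 9.2 N·s/m

u + w = 14.7560;  u + w = √(2b)·v, so √(2b) = 14.7560/3.44 = 4.2895.
b = (√(2b))²/2 = 18.4000/2 = 9.2000.
(Check via u − w = 2F/√(2b): u − w = -11.6904, 2F/√(2b) = -11.6904.)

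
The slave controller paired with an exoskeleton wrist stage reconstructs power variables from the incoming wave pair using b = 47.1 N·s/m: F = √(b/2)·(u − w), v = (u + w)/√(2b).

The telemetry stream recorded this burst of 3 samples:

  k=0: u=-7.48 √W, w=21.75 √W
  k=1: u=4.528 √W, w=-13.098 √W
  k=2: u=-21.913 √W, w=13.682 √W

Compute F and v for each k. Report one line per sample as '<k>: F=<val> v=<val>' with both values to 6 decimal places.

k=0: u−w=-29.230000, u+w=14.270000; √(b/2)=4.852834, √(2b)=9.705668; F=4.852834×(-29.23)=-141.848344, v=14.270000/9.705668=1.470275
k=1: u−w=17.626000, u+w=-8.570000; √(b/2)=4.852834, √(2b)=9.705668; F=4.852834×17.626=85.536056, v=-8.570000/9.705668=-0.882989
k=2: u−w=-35.595000, u+w=-8.231000; √(b/2)=4.852834, √(2b)=9.705668; F=4.852834×(-35.595)=-172.736634, v=-8.231000/9.705668=-0.848061

0: F=-141.848344 v=1.470275
1: F=85.536056 v=-0.882989
2: F=-172.736634 v=-0.848061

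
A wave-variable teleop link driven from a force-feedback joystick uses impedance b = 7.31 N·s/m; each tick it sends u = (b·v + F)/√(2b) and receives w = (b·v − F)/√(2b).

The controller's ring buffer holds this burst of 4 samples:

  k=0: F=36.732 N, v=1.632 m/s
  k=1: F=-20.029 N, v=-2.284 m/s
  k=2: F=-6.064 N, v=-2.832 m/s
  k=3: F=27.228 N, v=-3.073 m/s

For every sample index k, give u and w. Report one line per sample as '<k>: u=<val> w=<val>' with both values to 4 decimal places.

k=0: b·v=7.31×1.632=11.9299; √(2b)=3.8236; u=(11.9299+36.732)/3.8236=12.7267, w=(11.9299−36.732)/3.8236=-6.4866
k=1: b·v=7.31×(-2.284)=-16.6960; √(2b)=3.8236; u=(-16.6960+(-20.029))/3.8236=-9.6048, w=(-16.6960−(-20.029))/3.8236=0.8717
k=2: b·v=7.31×(-2.832)=-20.7019; √(2b)=3.8236; u=(-20.7019+(-6.064))/3.8236=-7.0002, w=(-20.7019−(-6.064))/3.8236=-3.8283
k=3: b·v=7.31×(-3.073)=-22.4636; √(2b)=3.8236; u=(-22.4636+27.228)/3.8236=1.2460, w=(-22.4636−27.228)/3.8236=-12.9960

0: u=12.7267 w=-6.4866
1: u=-9.6048 w=0.8717
2: u=-7.0002 w=-3.8283
3: u=1.2460 w=-12.9960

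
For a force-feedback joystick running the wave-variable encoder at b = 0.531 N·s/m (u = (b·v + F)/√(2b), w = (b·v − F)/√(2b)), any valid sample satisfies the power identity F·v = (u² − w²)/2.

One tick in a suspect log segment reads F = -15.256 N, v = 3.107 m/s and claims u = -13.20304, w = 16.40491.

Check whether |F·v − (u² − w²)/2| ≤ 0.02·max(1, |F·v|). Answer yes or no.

F·v = (-15.256)×3.107 = -47.40039 W.
(u² − w²)/2 = (174.32027 − 269.12107)/2 = -47.40040 W.
|Δ| = 0.00001;  2% of max(1, |F·v|) = 0.94801.

yes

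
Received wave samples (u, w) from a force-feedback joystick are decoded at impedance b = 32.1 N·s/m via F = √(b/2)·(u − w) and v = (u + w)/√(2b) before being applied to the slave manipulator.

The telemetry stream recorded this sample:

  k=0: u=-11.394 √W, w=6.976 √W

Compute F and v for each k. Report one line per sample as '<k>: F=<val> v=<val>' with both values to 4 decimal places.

k=0: u−w=-18.3700, u+w=-4.4180; √(b/2)=4.0062, √(2b)=8.0125; F=4.0062×(-18.37)=-73.5947, v=-4.4180/8.0125=-0.5514

0: F=-73.5947 v=-0.5514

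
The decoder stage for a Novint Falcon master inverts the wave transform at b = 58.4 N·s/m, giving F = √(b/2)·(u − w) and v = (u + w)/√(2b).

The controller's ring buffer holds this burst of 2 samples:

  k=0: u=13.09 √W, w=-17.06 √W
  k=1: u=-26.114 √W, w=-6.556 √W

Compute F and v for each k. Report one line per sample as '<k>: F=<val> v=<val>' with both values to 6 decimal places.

k=0: u−w=30.150000, u+w=-3.970000; √(b/2)=5.403702, √(2b)=10.807405; F=5.403702×30.15=162.921628, v=-3.970000/10.807405=-0.367341
k=1: u−w=-19.558000, u+w=-32.670000; √(b/2)=5.403702, √(2b)=10.807405; F=5.403702×(-19.558)=-105.685612, v=-32.670000/10.807405=-3.022927

0: F=162.921628 v=-0.367341
1: F=-105.685612 v=-3.022927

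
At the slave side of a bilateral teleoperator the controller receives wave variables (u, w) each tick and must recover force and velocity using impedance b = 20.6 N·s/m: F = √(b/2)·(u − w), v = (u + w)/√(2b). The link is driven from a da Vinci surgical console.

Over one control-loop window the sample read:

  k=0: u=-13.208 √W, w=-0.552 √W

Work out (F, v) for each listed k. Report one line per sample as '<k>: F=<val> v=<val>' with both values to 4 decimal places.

0: F=-40.6177 v=-2.1437

k=0: u−w=-12.6560, u+w=-13.7600; √(b/2)=3.2094, √(2b)=6.4187; F=3.2094×(-12.656)=-40.6177, v=-13.7600/6.4187=-2.1437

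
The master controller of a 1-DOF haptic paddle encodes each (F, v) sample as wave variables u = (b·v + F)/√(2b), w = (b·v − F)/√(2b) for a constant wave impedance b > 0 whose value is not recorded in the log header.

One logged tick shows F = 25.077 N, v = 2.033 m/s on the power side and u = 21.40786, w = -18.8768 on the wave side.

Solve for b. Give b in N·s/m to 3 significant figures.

u + w = 2.5311;  u + w = √(2b)·v, so √(2b) = 2.5311/2.033 = 1.2450.
b = (√(2b))²/2 = 1.5500/2 = 0.7750.
(Check via u − w = 2F/√(2b): u − w = 40.2847, 2F/√(2b) = 40.2847.)

b = 0.775 N·s/m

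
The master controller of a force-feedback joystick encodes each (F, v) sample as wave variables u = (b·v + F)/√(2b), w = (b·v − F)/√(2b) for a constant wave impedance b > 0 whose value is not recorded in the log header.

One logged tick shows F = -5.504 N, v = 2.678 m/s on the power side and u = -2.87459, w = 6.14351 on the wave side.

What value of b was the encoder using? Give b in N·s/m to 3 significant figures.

b = 0.745 N·s/m

u + w = 3.2689;  u + w = √(2b)·v, so √(2b) = 3.2689/2.678 = 1.2207.
b = (√(2b))²/2 = 1.4900/2 = 0.7450.
(Check via u − w = 2F/√(2b): u − w = -9.0181, 2F/√(2b) = -9.0181.)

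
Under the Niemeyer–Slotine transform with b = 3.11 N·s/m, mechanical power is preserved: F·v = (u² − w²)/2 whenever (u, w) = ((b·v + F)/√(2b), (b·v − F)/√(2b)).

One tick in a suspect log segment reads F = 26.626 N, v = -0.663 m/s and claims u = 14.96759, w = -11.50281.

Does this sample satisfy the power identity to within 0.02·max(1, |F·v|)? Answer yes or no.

no

F·v = 26.626×(-0.663) = -17.6530 W.
(u² − w²)/2 = (224.0288 − 132.3146)/2 = 45.8571 W.
|Δ| = 63.5101;  2% of max(1, |F·v|) = 0.3531.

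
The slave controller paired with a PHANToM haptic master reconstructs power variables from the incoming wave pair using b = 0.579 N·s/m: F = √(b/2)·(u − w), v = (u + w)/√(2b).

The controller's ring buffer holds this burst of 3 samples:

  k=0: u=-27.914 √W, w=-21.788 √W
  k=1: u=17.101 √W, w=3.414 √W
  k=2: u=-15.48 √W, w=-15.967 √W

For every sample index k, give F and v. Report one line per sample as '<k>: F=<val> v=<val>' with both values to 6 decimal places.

0: F=-3.296107 v=-46.186982
1: F=7.364318 v=19.064141
2: F=0.262031 v=-29.223010

k=0: u−w=-6.126000, u+w=-49.702000; √(b/2)=0.538052, √(2b)=1.076104; F=0.538052×(-6.126)=-3.296107, v=-49.702000/1.076104=-46.186982
k=1: u−w=13.687000, u+w=20.515000; √(b/2)=0.538052, √(2b)=1.076104; F=0.538052×13.687=7.364318, v=20.515000/1.076104=19.064141
k=2: u−w=0.487000, u+w=-31.447000; √(b/2)=0.538052, √(2b)=1.076104; F=0.538052×0.487=0.262031, v=-31.447000/1.076104=-29.223010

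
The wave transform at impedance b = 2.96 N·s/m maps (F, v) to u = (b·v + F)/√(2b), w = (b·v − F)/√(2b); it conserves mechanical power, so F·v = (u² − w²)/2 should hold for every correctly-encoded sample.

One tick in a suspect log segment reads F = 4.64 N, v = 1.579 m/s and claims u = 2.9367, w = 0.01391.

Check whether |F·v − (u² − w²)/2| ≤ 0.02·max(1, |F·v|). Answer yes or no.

no

F·v = 4.64×1.579 = 7.3266 W.
(u² − w²)/2 = (8.6242 − 0.0002)/2 = 4.3120 W.
|Δ| = 3.0146;  2% of max(1, |F·v|) = 0.1465.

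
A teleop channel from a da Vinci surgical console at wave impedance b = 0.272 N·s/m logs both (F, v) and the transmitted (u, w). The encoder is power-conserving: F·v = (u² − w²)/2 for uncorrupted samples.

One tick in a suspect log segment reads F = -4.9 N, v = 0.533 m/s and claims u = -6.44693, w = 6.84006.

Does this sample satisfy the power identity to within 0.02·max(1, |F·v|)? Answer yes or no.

F·v = (-4.9)×0.533 = -2.6117 W.
(u² − w²)/2 = (41.5629 − 46.7864)/2 = -2.6118 W.
|Δ| = 0.0001;  2% of max(1, |F·v|) = 0.0522.

yes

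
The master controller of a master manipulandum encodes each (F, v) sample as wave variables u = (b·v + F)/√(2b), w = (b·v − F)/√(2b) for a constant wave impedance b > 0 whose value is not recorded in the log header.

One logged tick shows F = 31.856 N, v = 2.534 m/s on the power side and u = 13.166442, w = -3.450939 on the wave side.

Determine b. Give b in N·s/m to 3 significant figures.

u + w = 9.715503;  u + w = √(2b)·v, so √(2b) = 9.715503/2.534 = 3.834058.
b = (√(2b))²/2 = 14.700001/2 = 7.350000.
(Check via u − w = 2F/√(2b): u − w = 16.617381, 2F/√(2b) = 16.617380.)

b = 7.35 N·s/m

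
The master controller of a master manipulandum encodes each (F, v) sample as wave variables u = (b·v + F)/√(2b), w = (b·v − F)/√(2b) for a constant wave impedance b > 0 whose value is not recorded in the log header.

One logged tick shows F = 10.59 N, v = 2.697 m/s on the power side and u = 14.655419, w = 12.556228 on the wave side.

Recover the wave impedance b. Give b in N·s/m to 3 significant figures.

u + w = 27.211647;  u + w = √(2b)·v, so √(2b) = 27.211647/2.697 = 10.089598.
b = (√(2b))²/2 = 101.799997/2 = 50.899998.
(Check via u − w = 2F/√(2b): u − w = 2.099191, 2F/√(2b) = 2.099192.)

b = 50.9 N·s/m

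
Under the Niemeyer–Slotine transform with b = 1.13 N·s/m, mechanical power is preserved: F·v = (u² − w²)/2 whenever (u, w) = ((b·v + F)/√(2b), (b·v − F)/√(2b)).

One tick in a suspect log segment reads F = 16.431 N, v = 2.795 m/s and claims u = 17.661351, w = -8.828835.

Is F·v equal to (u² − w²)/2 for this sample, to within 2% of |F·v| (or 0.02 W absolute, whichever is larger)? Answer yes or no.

F·v = 16.431×2.795 = 45.924645 W.
(u² − w²)/2 = (311.923319 − 77.948327)/2 = 116.987496 W.
|Δ| = 71.062851;  2% of max(1, |F·v|) = 0.918493.

no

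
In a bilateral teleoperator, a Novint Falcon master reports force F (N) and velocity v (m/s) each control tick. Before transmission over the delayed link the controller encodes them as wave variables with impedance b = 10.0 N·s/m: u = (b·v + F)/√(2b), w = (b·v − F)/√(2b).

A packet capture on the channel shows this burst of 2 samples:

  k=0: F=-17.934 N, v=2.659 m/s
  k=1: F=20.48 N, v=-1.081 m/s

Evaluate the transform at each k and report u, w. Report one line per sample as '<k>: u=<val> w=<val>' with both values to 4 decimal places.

k=0: b·v=10.0×2.659=26.5900; √(2b)=4.4721; u=(26.5900+(-17.934))/4.4721=1.9355, w=(26.5900−(-17.934))/4.4721=9.9559
k=1: b·v=10.0×(-1.081)=-10.8100; √(2b)=4.4721; u=(-10.8100+20.48)/4.4721=2.1623, w=(-10.8100−20.48)/4.4721=-6.9967

0: u=1.9355 w=9.9559
1: u=2.1623 w=-6.9967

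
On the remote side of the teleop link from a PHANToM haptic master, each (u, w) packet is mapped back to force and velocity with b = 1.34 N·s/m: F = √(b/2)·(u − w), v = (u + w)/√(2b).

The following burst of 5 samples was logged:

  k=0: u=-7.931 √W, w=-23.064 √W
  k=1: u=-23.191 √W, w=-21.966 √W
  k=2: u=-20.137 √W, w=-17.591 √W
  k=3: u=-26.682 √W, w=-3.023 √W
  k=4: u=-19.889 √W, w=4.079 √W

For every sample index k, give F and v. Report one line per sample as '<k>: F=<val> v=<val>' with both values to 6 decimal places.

k=0: u−w=15.133000, u+w=-30.995000; √(b/2)=0.818535, √(2b)=1.637071; F=0.818535×15.133=12.386894, v=-30.995000/1.637071=-18.933210
k=1: u−w=-1.225000, u+w=-45.157000; √(b/2)=0.818535, √(2b)=1.637071; F=0.818535×(-1.225)=-1.002706, v=-45.157000/1.637071=-27.584028
k=2: u−w=-2.546000, u+w=-37.728000; √(b/2)=0.818535, √(2b)=1.637071; F=0.818535×(-2.546)=-2.083991, v=-37.728000/1.637071=-23.046044
k=3: u−w=-23.659000, u+w=-29.705000; √(b/2)=0.818535, √(2b)=1.637071; F=0.818535×(-23.659)=-19.365726, v=-29.705000/1.637071=-18.145217
k=4: u−w=-23.968000, u+w=-15.810000; √(b/2)=0.818535, √(2b)=1.637071; F=0.818535×(-23.968)=-19.618654, v=-15.810000/1.637071=-9.657495

0: F=12.386894 v=-18.933210
1: F=-1.002706 v=-27.584028
2: F=-2.083991 v=-23.046044
3: F=-19.365726 v=-18.145217
4: F=-19.618654 v=-9.657495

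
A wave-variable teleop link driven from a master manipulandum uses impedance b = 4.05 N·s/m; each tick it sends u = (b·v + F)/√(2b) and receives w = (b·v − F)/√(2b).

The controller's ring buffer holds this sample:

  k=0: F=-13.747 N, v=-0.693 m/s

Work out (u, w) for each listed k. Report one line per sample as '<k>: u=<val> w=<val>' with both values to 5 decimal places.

k=0: b·v=4.05×(-0.693)=-2.80665; √(2b)=2.84605; u=(-2.80665+(-13.747))/2.84605=-5.81636, w=(-2.80665−(-13.747))/2.84605=3.84405

0: u=-5.81636 w=3.84405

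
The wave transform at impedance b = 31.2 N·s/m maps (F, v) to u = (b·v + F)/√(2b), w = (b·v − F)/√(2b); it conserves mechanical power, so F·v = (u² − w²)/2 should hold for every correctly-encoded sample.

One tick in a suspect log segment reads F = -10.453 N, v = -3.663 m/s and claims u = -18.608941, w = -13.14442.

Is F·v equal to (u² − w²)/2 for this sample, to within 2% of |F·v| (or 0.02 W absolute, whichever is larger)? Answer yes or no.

no

F·v = (-10.453)×(-3.663) = 38.289339 W.
(u² − w²)/2 = (346.292685 − 172.775777)/2 = 86.758454 W.
|Δ| = 48.469115;  2% of max(1, |F·v|) = 0.765787.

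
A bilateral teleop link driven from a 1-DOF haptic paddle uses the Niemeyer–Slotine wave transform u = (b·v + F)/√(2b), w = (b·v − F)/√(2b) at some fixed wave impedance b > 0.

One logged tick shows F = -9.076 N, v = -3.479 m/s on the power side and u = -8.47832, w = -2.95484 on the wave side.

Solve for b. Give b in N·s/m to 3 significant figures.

b = 5.4 N·s/m

u + w = -11.4332;  u + w = √(2b)·v, so √(2b) = -11.4332/(-3.479) = 3.2863.
b = (√(2b))²/2 = 10.8000/2 = 5.4000.
(Check via u − w = 2F/√(2b): u − w = -5.5235, 2F/√(2b) = -5.5235.)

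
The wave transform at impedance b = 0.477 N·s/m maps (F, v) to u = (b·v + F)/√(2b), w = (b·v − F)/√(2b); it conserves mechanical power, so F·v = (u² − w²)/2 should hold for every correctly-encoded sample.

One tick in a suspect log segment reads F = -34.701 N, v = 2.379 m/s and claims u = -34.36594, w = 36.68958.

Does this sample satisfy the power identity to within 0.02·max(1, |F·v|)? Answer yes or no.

yes

F·v = (-34.701)×2.379 = -82.5537 W.
(u² − w²)/2 = (1181.0178 − 1346.1253)/2 = -82.5537 W.
|Δ| = 0.0000;  2% of max(1, |F·v|) = 1.6511.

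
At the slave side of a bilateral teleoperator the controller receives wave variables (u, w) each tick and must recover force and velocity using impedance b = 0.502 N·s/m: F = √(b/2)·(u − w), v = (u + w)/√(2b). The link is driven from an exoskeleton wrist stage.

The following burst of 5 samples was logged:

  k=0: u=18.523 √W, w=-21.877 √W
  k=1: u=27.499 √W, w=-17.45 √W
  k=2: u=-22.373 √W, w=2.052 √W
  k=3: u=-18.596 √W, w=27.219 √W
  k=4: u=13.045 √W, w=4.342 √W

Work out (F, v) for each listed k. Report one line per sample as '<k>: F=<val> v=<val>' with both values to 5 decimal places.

0: F=20.24036 v=-3.34731
1: F=22.51940 v=10.02896
2: F=-12.23690 v=-20.28048
3: F=-22.95327 v=8.60581
4: F=4.36019 v=17.35233

k=0: u−w=40.40000, u+w=-3.35400; √(b/2)=0.50100, √(2b)=1.00200; F=0.50100×40.4=20.24036, v=-3.35400/1.00200=-3.34731
k=1: u−w=44.94900, u+w=10.04900; √(b/2)=0.50100, √(2b)=1.00200; F=0.50100×44.949=22.51940, v=10.04900/1.00200=10.02896
k=2: u−w=-24.42500, u+w=-20.32100; √(b/2)=0.50100, √(2b)=1.00200; F=0.50100×(-24.425)=-12.23690, v=-20.32100/1.00200=-20.28048
k=3: u−w=-45.81500, u+w=8.62300; √(b/2)=0.50100, √(2b)=1.00200; F=0.50100×(-45.815)=-22.95327, v=8.62300/1.00200=8.60581
k=4: u−w=8.70300, u+w=17.38700; √(b/2)=0.50100, √(2b)=1.00200; F=0.50100×8.703=4.36019, v=17.38700/1.00200=17.35233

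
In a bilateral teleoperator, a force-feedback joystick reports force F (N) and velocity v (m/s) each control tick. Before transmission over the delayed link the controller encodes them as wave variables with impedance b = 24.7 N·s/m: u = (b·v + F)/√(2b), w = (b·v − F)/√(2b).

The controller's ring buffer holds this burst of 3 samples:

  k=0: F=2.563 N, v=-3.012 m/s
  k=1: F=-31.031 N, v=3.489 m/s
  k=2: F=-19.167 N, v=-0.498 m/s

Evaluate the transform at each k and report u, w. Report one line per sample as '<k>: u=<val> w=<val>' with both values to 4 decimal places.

0: u=-10.2203 w=-10.9496
1: u=7.8462 w=16.6763
2: u=-4.4771 w=0.9769

k=0: b·v=24.7×(-3.012)=-74.3964; √(2b)=7.0285; u=(-74.3964+2.563)/7.0285=-10.2203, w=(-74.3964−2.563)/7.0285=-10.9496
k=1: b·v=24.7×3.489=86.1783; √(2b)=7.0285; u=(86.1783+(-31.031))/7.0285=7.8462, w=(86.1783−(-31.031))/7.0285=16.6763
k=2: b·v=24.7×(-0.498)=-12.3006; √(2b)=7.0285; u=(-12.3006+(-19.167))/7.0285=-4.4771, w=(-12.3006−(-19.167))/7.0285=0.9769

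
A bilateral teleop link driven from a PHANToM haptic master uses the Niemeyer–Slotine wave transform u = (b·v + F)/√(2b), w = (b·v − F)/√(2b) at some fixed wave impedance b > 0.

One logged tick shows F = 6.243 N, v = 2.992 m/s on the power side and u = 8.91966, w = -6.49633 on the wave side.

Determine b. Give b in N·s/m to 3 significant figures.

u + w = 2.42333;  u + w = √(2b)·v, so √(2b) = 2.42333/2.992 = 0.80994.
b = (√(2b))²/2 = 0.65600/2 = 0.32800.
(Check via u − w = 2F/√(2b): u − w = 15.41599, 2F/√(2b) = 15.41602.)

b = 0.328 N·s/m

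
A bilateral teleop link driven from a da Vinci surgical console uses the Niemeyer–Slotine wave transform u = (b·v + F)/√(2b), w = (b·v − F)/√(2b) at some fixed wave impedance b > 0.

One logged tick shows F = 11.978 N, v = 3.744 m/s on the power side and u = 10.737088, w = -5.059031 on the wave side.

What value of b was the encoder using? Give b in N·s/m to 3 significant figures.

u + w = 5.678057;  u + w = √(2b)·v, so √(2b) = 5.678057/3.744 = 1.516575.
b = (√(2b))²/2 = 2.300000/2 = 1.150000.
(Check via u − w = 2F/√(2b): u − w = 15.796119, 2F/√(2b) = 15.796119.)

b = 1.15 N·s/m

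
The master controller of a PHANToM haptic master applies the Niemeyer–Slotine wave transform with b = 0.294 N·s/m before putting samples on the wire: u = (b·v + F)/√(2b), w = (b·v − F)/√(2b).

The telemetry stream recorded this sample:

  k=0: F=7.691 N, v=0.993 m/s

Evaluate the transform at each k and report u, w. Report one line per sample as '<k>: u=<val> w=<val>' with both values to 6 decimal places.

k=0: b·v=0.294×0.993=0.291942; √(2b)=0.766812; u=(0.291942+7.691)/0.766812=10.410565, w=(0.291942−7.691)/0.766812=-9.649121

0: u=10.410565 w=-9.649121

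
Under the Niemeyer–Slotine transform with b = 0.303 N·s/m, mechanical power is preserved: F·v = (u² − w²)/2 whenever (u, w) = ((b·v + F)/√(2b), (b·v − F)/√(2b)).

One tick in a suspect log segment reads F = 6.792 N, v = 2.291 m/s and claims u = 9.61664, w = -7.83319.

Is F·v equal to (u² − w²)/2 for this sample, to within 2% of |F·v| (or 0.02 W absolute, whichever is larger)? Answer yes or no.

yes

F·v = 6.792×2.291 = 15.5605 W.
(u² − w²)/2 = (92.4798 − 61.3589)/2 = 15.5604 W.
|Δ| = 0.0000;  2% of max(1, |F·v|) = 0.3112.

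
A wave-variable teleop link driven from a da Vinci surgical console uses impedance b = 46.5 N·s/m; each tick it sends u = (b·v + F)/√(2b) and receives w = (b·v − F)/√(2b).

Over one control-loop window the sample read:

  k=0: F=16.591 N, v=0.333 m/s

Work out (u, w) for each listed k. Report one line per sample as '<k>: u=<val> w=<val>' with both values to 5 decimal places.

k=0: b·v=46.5×0.333=15.48450; √(2b)=9.64365; u=(15.48450+16.591)/9.64365=3.32607, w=(15.48450−16.591)/9.64365=-0.11474

0: u=3.32607 w=-0.11474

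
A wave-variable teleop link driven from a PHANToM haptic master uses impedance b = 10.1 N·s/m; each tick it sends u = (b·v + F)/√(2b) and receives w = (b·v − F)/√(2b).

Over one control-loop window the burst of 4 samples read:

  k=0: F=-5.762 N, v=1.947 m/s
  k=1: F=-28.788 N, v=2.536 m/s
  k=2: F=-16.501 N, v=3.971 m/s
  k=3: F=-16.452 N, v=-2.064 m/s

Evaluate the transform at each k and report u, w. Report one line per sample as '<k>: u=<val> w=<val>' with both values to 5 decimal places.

k=0: b·v=10.1×1.947=19.66470; √(2b)=4.49444; u=(19.66470+(-5.762))/4.49444=3.09331, w=(19.66470−(-5.762))/4.49444=5.65737
k=1: b·v=10.1×2.536=25.61360; √(2b)=4.49444; u=(25.61360+(-28.788))/4.49444=-0.70629, w=(25.61360−(-28.788))/4.49444=12.10420
k=2: b·v=10.1×3.971=40.10710; √(2b)=4.49444; u=(40.10710+(-16.501))/4.49444=5.25229, w=(40.10710−(-16.501))/4.49444=12.59514
k=3: b·v=10.1×(-2.064)=-20.84640; √(2b)=4.49444; u=(-20.84640+(-16.452))/4.49444=-8.29879, w=(-20.84640−(-16.452))/4.49444=-0.97774

0: u=3.09331 w=5.65737
1: u=-0.70629 w=12.10420
2: u=5.25229 w=12.59514
3: u=-8.29879 w=-0.97774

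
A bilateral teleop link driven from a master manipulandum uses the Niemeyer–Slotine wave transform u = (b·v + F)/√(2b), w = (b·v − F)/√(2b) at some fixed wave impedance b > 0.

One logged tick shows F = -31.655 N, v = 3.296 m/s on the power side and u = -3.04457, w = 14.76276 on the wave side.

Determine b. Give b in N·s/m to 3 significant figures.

u + w = 11.71819;  u + w = √(2b)·v, so √(2b) = 11.71819/3.296 = 3.55528.
b = (√(2b))²/2 = 12.63999/2 = 6.31999.
(Check via u − w = 2F/√(2b): u − w = -17.80733, 2F/√(2b) = -17.80734.)

b = 6.32 N·s/m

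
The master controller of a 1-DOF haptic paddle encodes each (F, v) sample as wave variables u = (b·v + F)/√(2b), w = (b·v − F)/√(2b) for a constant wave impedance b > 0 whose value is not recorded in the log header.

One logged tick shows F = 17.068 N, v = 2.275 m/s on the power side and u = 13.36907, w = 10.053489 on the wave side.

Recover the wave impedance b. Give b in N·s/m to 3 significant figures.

b = 53 N·s/m

u + w = 23.422559;  u + w = √(2b)·v, so √(2b) = 23.422559/2.275 = 10.295630.
b = (√(2b))²/2 = 106.000004/2 = 53.000002.
(Check via u − w = 2F/√(2b): u − w = 3.315581, 2F/√(2b) = 3.315581.)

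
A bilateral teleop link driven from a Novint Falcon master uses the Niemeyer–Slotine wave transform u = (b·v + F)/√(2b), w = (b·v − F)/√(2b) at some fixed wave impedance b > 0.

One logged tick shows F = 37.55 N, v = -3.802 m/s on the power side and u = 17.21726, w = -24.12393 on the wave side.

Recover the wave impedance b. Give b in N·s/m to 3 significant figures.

b = 1.65 N·s/m

u + w = -6.90667;  u + w = √(2b)·v, so √(2b) = -6.90667/(-3.802) = 1.81659.
b = (√(2b))²/2 = 3.29999/2 = 1.65000.
(Check via u − w = 2F/√(2b): u − w = 41.34119, 2F/√(2b) = 41.34123.)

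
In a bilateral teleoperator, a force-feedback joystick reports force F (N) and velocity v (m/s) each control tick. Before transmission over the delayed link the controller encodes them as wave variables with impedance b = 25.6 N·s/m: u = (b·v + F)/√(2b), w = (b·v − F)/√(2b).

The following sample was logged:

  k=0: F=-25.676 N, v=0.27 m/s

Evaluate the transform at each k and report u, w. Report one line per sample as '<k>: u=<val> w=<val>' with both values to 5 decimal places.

0: u=-2.62235 w=4.55431

k=0: b·v=25.6×0.27=6.91200; √(2b)=7.15542; u=(6.91200+(-25.676))/7.15542=-2.62235, w=(6.91200−(-25.676))/7.15542=4.55431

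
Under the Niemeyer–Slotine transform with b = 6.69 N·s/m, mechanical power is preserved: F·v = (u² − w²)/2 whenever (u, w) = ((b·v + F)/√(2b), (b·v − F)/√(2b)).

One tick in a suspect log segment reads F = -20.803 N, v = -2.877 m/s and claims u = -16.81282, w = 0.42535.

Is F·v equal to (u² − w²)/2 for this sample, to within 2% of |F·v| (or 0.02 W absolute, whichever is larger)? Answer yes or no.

no

F·v = (-20.803)×(-2.877) = 59.85023 W.
(u² − w²)/2 = (282.67092 − 0.18092)/2 = 141.24500 W.
|Δ| = 81.39477;  2% of max(1, |F·v|) = 1.19700.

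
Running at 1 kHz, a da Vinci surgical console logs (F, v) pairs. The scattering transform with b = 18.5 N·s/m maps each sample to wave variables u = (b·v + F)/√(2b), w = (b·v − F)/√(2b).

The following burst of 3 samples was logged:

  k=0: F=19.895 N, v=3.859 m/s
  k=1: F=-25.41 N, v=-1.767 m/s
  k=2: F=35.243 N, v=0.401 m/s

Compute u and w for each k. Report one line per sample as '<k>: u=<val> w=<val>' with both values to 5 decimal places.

0: u=15.00741 w=8.46597
1: u=-9.55150 w=-1.19674
2: u=7.01351 w=-4.57432

k=0: b·v=18.5×3.859=71.39150; √(2b)=6.08276; u=(71.39150+19.895)/6.08276=15.00741, w=(71.39150−19.895)/6.08276=8.46597
k=1: b·v=18.5×(-1.767)=-32.68950; √(2b)=6.08276; u=(-32.68950+(-25.41))/6.08276=-9.55150, w=(-32.68950−(-25.41))/6.08276=-1.19674
k=2: b·v=18.5×0.401=7.41850; √(2b)=6.08276; u=(7.41850+35.243)/6.08276=7.01351, w=(7.41850−35.243)/6.08276=-4.57432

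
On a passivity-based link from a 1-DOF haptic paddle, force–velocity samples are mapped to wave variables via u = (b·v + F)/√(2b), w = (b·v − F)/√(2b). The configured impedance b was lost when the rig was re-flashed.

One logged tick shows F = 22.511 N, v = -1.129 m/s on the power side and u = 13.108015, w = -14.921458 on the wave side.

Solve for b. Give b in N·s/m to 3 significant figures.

u + w = -1.813443;  u + w = √(2b)·v, so √(2b) = -1.813443/(-1.129) = 1.606238.
b = (√(2b))²/2 = 2.580001/2 = 1.290001.
(Check via u − w = 2F/√(2b): u − w = 28.029473, 2F/√(2b) = 28.029465.)

b = 1.29 N·s/m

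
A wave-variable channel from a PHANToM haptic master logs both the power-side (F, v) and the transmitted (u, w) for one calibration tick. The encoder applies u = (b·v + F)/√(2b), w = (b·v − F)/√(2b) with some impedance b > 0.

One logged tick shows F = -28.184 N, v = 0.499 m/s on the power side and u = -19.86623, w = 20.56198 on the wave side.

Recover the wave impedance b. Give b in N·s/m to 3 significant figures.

b = 0.972 N·s/m

u + w = 0.69575;  u + w = √(2b)·v, so √(2b) = 0.69575/0.499 = 1.39429.
b = (√(2b))²/2 = 1.94404/2 = 0.97202.
(Check via u − w = 2F/√(2b): u − w = -40.42821, 2F/√(2b) = -40.42779.)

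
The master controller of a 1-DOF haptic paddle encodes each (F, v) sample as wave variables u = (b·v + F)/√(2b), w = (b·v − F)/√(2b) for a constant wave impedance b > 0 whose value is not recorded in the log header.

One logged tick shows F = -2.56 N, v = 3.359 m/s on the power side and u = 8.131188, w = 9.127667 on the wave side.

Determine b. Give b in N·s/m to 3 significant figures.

b = 13.2 N·s/m

u + w = 17.258855;  u + w = √(2b)·v, so √(2b) = 17.258855/3.359 = 5.138093.
b = (√(2b))²/2 = 26.400002/2 = 13.200001.
(Check via u − w = 2F/√(2b): u − w = -0.996479, 2F/√(2b) = -0.996479.)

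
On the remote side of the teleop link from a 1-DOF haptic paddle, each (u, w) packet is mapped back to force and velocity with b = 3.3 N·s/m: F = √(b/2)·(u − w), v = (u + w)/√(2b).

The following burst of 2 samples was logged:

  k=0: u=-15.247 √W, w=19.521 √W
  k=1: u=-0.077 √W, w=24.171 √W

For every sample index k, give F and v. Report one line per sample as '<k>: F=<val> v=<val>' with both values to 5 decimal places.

0: F=-44.66030 v=1.66365
1: F=-31.14712 v=9.37858

k=0: u−w=-34.76800, u+w=4.27400; √(b/2)=1.28452, √(2b)=2.56905; F=1.28452×(-34.768)=-44.66030, v=4.27400/2.56905=1.66365
k=1: u−w=-24.24800, u+w=24.09400; √(b/2)=1.28452, √(2b)=2.56905; F=1.28452×(-24.248)=-31.14712, v=24.09400/2.56905=9.37858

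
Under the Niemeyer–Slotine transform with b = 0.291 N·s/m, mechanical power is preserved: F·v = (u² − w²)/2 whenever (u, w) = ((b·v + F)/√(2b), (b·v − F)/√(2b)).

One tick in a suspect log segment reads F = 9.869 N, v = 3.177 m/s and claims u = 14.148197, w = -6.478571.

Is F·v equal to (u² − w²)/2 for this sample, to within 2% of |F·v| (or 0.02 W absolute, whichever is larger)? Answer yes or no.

no

F·v = 9.869×3.177 = 31.353813 W.
(u² − w²)/2 = (200.171478 − 41.971882)/2 = 79.099798 W.
|Δ| = 47.745985;  2% of max(1, |F·v|) = 0.627076.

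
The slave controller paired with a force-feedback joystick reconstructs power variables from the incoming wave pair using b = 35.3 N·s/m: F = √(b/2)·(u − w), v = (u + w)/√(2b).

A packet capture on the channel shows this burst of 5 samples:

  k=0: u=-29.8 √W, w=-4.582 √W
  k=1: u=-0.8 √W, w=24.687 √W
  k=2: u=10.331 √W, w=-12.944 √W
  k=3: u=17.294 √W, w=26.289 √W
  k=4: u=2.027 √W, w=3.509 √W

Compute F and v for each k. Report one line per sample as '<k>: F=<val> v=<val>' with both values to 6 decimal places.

0: F=-105.945617 v=-4.091936
1: F=-107.075737 v=2.842885
2: F=97.782704 v=-0.310983
3: F=-37.789707 v=5.186982
4: F=-6.226164 v=0.658861

k=0: u−w=-25.218000, u+w=-34.382000; √(b/2)=4.201190, √(2b)=8.402381; F=4.201190×(-25.218)=-105.945617, v=-34.382000/8.402381=-4.091936
k=1: u−w=-25.487000, u+w=23.887000; √(b/2)=4.201190, √(2b)=8.402381; F=4.201190×(-25.487)=-107.075737, v=23.887000/8.402381=2.842885
k=2: u−w=23.275000, u+w=-2.613000; √(b/2)=4.201190, √(2b)=8.402381; F=4.201190×23.275=97.782704, v=-2.613000/8.402381=-0.310983
k=3: u−w=-8.995000, u+w=43.583000; √(b/2)=4.201190, √(2b)=8.402381; F=4.201190×(-8.995)=-37.789707, v=43.583000/8.402381=5.186982
k=4: u−w=-1.482000, u+w=5.536000; √(b/2)=4.201190, √(2b)=8.402381; F=4.201190×(-1.482)=-6.226164, v=5.536000/8.402381=0.658861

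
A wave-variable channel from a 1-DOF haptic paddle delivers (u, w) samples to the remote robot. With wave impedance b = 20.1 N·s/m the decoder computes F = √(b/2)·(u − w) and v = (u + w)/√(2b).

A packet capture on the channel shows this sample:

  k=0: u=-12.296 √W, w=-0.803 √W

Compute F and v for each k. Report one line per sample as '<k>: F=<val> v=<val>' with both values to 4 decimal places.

k=0: u−w=-11.4930, u+w=-13.0990; √(b/2)=3.1702, √(2b)=6.3403; F=3.1702×(-11.493)=-36.4348, v=-13.0990/6.3403=-2.0660

0: F=-36.4348 v=-2.0660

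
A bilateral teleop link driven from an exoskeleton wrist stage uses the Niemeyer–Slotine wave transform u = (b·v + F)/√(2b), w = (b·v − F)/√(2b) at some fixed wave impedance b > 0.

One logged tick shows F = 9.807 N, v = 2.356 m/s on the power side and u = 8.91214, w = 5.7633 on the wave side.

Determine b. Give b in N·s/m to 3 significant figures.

u + w = 14.6754;  u + w = √(2b)·v, so √(2b) = 14.6754/2.356 = 6.2290.
b = (√(2b))²/2 = 38.8000/2 = 19.4000.
(Check via u − w = 2F/√(2b): u − w = 3.1488, 2F/√(2b) = 3.1488.)

b = 19.4 N·s/m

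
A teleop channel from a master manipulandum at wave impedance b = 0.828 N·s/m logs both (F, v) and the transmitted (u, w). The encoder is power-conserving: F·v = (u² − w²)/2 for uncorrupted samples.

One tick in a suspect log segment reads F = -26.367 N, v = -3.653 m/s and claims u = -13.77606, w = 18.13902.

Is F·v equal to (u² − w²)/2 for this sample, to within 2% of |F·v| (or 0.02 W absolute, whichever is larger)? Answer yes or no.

F·v = (-26.367)×(-3.653) = 96.3187 W.
(u² − w²)/2 = (189.7798 − 329.0240)/2 = -69.6221 W.
|Δ| = 165.9408;  2% of max(1, |F·v|) = 1.9264.

no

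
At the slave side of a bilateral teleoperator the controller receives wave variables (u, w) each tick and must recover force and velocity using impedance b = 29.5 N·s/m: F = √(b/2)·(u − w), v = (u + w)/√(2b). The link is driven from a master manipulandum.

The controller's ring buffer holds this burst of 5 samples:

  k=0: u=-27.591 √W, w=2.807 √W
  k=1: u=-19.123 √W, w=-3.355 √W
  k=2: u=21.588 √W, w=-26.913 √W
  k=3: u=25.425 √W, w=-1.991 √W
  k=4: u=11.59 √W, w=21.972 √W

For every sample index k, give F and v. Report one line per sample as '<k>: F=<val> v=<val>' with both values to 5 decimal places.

k=0: u−w=-30.39800, u+w=-24.78400; √(b/2)=3.84057, √(2b)=7.68115; F=3.84057×(-30.398)=-116.74573, v=-24.78400/7.68115=-3.22660
k=1: u−w=-15.76800, u+w=-22.47800; √(b/2)=3.84057, √(2b)=7.68115; F=3.84057×(-15.768)=-60.55815, v=-22.47800/7.68115=-2.92639
k=2: u−w=48.50100, u+w=-5.32500; √(b/2)=3.84057, √(2b)=7.68115; F=3.84057×48.501=186.27162, v=-5.32500/7.68115=-0.69326
k=3: u−w=27.41600, u+w=23.43400; √(b/2)=3.84057, √(2b)=7.68115; F=3.84057×27.416=105.29315, v=23.43400/7.68115=3.05085
k=4: u−w=-10.38200, u+w=33.56200; √(b/2)=3.84057, √(2b)=7.68115; F=3.84057×(-10.382)=-39.87283, v=33.56200/7.68115=4.36940

0: F=-116.74573 v=-3.22660
1: F=-60.55815 v=-2.92639
2: F=186.27162 v=-0.69326
3: F=105.29315 v=3.05085
4: F=-39.87283 v=4.36940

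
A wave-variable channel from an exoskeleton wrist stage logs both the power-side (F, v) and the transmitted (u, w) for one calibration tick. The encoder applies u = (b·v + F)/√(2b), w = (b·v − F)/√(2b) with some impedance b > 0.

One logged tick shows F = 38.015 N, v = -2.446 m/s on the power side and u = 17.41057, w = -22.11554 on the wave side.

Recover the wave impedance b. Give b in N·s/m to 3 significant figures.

b = 1.85 N·s/m

u + w = -4.7050;  u + w = √(2b)·v, so √(2b) = -4.7050/(-2.446) = 1.9235.
b = (√(2b))²/2 = 3.7000/2 = 1.8500.
(Check via u − w = 2F/√(2b): u − w = 39.5261, 2F/√(2b) = 39.5262.)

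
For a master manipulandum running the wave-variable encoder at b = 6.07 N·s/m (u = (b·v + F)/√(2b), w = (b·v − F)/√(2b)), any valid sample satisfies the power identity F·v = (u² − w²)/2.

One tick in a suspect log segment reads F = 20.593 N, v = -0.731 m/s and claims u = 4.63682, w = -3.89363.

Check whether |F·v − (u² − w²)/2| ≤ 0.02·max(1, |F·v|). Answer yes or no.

no

F·v = 20.593×(-0.731) = -15.05348 W.
(u² − w²)/2 = (21.50010 − 15.16035)/2 = 3.16987 W.
|Δ| = 18.22336;  2% of max(1, |F·v|) = 0.30107.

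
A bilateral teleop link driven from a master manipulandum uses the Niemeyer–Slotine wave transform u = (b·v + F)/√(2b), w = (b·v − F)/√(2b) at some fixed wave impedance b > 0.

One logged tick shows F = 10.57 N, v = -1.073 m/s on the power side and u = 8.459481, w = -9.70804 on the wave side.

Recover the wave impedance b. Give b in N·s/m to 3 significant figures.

b = 0.677 N·s/m

u + w = -1.248559;  u + w = √(2b)·v, so √(2b) = -1.248559/(-1.073) = 1.163615.
b = (√(2b))²/2 = 1.354000/2 = 0.677000.
(Check via u − w = 2F/√(2b): u − w = 18.167521, 2F/√(2b) = 18.167520.)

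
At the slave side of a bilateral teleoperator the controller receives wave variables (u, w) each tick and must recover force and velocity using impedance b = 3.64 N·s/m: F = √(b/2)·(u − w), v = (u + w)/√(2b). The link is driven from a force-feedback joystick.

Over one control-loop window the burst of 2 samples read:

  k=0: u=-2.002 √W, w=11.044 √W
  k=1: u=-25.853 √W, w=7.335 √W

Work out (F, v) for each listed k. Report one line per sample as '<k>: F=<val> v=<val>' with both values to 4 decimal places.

k=0: u−w=-13.0460, u+w=9.0420; √(b/2)=1.3491, √(2b)=2.6981; F=1.3491×(-13.046)=-17.6000, v=9.0420/2.6981=3.3512
k=1: u−w=-33.1880, u+w=-18.5180; √(b/2)=1.3491, √(2b)=2.6981; F=1.3491×(-33.188)=-44.7731, v=-18.5180/2.6981=-6.8632

0: F=-17.6000 v=3.3512
1: F=-44.7731 v=-6.8632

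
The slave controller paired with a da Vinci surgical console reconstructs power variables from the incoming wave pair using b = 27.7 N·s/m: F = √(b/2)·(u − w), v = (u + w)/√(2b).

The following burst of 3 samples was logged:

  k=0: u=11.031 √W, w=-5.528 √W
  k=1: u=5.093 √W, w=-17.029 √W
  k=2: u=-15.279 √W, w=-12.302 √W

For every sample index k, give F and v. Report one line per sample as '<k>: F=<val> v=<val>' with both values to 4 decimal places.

0: F=61.6253 v=0.7393
1: F=82.3283 v=-1.6036
2: F=-11.0791 v=-3.7056

k=0: u−w=16.5590, u+w=5.5030; √(b/2)=3.7216, √(2b)=7.4431; F=3.7216×16.559=61.6253, v=5.5030/7.4431=0.7393
k=1: u−w=22.1220, u+w=-11.9360; √(b/2)=3.7216, √(2b)=7.4431; F=3.7216×22.122=82.3283, v=-11.9360/7.4431=-1.6036
k=2: u−w=-2.9770, u+w=-27.5810; √(b/2)=3.7216, √(2b)=7.4431; F=3.7216×(-2.977)=-11.0791, v=-27.5810/7.4431=-3.7056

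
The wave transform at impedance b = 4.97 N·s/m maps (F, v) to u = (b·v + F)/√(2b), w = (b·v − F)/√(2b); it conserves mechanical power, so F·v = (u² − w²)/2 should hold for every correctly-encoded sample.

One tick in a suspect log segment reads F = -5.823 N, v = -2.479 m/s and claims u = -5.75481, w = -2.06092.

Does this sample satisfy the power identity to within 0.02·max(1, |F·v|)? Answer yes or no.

F·v = (-5.823)×(-2.479) = 14.43522 W.
(u² − w²)/2 = (33.11784 − 4.24739)/2 = 14.43522 W.
|Δ| = 0.00001;  2% of max(1, |F·v|) = 0.28870.

yes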